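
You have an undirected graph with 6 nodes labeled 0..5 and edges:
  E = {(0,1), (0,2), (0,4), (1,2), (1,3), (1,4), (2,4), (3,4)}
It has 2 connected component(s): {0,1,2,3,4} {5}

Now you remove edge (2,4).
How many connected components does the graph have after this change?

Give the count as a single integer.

Initial component count: 2
Remove (2,4): not a bridge. Count unchanged: 2.
  After removal, components: {0,1,2,3,4} {5}
New component count: 2

Answer: 2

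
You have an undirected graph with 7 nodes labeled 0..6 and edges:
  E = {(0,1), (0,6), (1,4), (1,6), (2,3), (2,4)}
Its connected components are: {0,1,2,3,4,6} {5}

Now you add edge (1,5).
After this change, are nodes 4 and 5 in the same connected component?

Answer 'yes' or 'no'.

Answer: yes

Derivation:
Initial components: {0,1,2,3,4,6} {5}
Adding edge (1,5): merges {0,1,2,3,4,6} and {5}.
New components: {0,1,2,3,4,5,6}
Are 4 and 5 in the same component? yes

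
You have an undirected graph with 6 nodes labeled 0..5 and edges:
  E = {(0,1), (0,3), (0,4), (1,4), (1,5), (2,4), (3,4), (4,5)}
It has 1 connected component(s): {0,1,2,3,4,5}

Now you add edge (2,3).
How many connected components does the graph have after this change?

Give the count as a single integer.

Initial component count: 1
Add (2,3): endpoints already in same component. Count unchanged: 1.
New component count: 1

Answer: 1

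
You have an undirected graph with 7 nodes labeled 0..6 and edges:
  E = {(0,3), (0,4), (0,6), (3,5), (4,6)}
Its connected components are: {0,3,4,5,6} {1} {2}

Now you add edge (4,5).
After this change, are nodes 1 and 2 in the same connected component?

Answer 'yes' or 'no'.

Answer: no

Derivation:
Initial components: {0,3,4,5,6} {1} {2}
Adding edge (4,5): both already in same component {0,3,4,5,6}. No change.
New components: {0,3,4,5,6} {1} {2}
Are 1 and 2 in the same component? no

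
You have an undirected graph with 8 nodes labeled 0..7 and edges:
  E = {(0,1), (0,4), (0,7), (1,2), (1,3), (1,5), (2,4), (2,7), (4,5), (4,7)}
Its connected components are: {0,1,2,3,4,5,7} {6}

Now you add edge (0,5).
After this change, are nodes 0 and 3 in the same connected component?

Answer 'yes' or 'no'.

Initial components: {0,1,2,3,4,5,7} {6}
Adding edge (0,5): both already in same component {0,1,2,3,4,5,7}. No change.
New components: {0,1,2,3,4,5,7} {6}
Are 0 and 3 in the same component? yes

Answer: yes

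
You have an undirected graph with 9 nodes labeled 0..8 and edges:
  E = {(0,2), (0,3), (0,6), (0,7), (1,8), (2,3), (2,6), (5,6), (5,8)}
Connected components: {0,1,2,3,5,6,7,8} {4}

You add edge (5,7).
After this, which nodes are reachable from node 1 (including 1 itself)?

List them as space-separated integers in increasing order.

Before: nodes reachable from 1: {0,1,2,3,5,6,7,8}
Adding (5,7): both endpoints already in same component. Reachability from 1 unchanged.
After: nodes reachable from 1: {0,1,2,3,5,6,7,8}

Answer: 0 1 2 3 5 6 7 8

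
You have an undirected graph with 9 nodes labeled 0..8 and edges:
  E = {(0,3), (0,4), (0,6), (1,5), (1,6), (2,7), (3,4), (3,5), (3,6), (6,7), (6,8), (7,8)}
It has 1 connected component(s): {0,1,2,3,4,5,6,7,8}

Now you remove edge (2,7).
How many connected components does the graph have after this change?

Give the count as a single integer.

Initial component count: 1
Remove (2,7): it was a bridge. Count increases: 1 -> 2.
  After removal, components: {0,1,3,4,5,6,7,8} {2}
New component count: 2

Answer: 2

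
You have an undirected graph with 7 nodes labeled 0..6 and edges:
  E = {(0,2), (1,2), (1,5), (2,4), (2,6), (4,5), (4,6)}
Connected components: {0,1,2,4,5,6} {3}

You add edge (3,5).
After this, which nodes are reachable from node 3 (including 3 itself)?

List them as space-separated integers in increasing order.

Answer: 0 1 2 3 4 5 6

Derivation:
Before: nodes reachable from 3: {3}
Adding (3,5): merges 3's component with another. Reachability grows.
After: nodes reachable from 3: {0,1,2,3,4,5,6}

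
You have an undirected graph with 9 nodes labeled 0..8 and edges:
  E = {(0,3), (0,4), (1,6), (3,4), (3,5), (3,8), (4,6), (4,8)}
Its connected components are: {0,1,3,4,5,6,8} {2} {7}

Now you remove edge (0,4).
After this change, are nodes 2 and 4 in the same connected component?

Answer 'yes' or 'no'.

Initial components: {0,1,3,4,5,6,8} {2} {7}
Removing edge (0,4): not a bridge — component count unchanged at 3.
New components: {0,1,3,4,5,6,8} {2} {7}
Are 2 and 4 in the same component? no

Answer: no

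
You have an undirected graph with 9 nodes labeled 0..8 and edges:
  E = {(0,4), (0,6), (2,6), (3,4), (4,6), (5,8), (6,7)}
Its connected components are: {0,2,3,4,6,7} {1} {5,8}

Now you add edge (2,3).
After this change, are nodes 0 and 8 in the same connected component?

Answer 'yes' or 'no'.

Initial components: {0,2,3,4,6,7} {1} {5,8}
Adding edge (2,3): both already in same component {0,2,3,4,6,7}. No change.
New components: {0,2,3,4,6,7} {1} {5,8}
Are 0 and 8 in the same component? no

Answer: no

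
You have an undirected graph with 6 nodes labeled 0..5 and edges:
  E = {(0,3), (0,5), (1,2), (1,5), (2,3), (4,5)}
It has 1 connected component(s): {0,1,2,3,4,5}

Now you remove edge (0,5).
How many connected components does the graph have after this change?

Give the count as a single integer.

Answer: 1

Derivation:
Initial component count: 1
Remove (0,5): not a bridge. Count unchanged: 1.
  After removal, components: {0,1,2,3,4,5}
New component count: 1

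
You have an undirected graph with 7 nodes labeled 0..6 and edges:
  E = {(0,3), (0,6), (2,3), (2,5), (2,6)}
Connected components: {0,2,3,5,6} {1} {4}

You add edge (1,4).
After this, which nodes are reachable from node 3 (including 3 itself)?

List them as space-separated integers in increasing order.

Before: nodes reachable from 3: {0,2,3,5,6}
Adding (1,4): merges two components, but neither contains 3. Reachability from 3 unchanged.
After: nodes reachable from 3: {0,2,3,5,6}

Answer: 0 2 3 5 6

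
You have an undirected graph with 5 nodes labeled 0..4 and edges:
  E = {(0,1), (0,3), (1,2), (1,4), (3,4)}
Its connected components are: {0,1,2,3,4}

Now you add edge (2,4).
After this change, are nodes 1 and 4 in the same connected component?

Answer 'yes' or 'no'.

Initial components: {0,1,2,3,4}
Adding edge (2,4): both already in same component {0,1,2,3,4}. No change.
New components: {0,1,2,3,4}
Are 1 and 4 in the same component? yes

Answer: yes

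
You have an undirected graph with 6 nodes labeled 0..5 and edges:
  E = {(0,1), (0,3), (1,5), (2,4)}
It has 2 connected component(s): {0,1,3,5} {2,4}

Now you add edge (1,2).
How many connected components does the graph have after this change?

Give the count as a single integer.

Answer: 1

Derivation:
Initial component count: 2
Add (1,2): merges two components. Count decreases: 2 -> 1.
New component count: 1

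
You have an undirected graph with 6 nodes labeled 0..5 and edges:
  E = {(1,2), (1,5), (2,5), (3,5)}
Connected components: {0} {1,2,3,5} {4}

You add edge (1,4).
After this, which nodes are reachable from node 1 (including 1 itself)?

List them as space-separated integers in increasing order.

Answer: 1 2 3 4 5

Derivation:
Before: nodes reachable from 1: {1,2,3,5}
Adding (1,4): merges 1's component with another. Reachability grows.
After: nodes reachable from 1: {1,2,3,4,5}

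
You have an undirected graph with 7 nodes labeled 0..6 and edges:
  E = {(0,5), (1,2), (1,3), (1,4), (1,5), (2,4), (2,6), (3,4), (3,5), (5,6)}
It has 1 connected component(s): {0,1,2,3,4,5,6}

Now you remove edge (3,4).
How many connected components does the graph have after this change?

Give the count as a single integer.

Initial component count: 1
Remove (3,4): not a bridge. Count unchanged: 1.
  After removal, components: {0,1,2,3,4,5,6}
New component count: 1

Answer: 1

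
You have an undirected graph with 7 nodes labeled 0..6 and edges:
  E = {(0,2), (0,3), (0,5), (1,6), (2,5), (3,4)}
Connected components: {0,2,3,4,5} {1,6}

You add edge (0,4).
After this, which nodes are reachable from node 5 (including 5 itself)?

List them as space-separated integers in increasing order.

Answer: 0 2 3 4 5

Derivation:
Before: nodes reachable from 5: {0,2,3,4,5}
Adding (0,4): both endpoints already in same component. Reachability from 5 unchanged.
After: nodes reachable from 5: {0,2,3,4,5}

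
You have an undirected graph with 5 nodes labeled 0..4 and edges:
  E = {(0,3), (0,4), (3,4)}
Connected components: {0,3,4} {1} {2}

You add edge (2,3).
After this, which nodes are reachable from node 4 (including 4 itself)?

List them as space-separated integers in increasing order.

Answer: 0 2 3 4

Derivation:
Before: nodes reachable from 4: {0,3,4}
Adding (2,3): merges 4's component with another. Reachability grows.
After: nodes reachable from 4: {0,2,3,4}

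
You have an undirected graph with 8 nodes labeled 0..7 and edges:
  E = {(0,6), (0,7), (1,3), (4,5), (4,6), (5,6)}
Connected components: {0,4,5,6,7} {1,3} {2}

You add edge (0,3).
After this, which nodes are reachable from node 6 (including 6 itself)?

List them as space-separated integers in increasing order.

Before: nodes reachable from 6: {0,4,5,6,7}
Adding (0,3): merges 6's component with another. Reachability grows.
After: nodes reachable from 6: {0,1,3,4,5,6,7}

Answer: 0 1 3 4 5 6 7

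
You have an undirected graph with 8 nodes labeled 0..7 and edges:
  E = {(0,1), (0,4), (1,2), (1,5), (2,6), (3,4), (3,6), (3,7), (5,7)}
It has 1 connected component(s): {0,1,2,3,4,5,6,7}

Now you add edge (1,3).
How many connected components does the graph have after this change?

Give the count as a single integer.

Answer: 1

Derivation:
Initial component count: 1
Add (1,3): endpoints already in same component. Count unchanged: 1.
New component count: 1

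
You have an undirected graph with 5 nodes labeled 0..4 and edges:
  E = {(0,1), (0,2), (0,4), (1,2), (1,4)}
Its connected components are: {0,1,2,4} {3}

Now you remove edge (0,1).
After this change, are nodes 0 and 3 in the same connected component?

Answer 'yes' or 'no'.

Initial components: {0,1,2,4} {3}
Removing edge (0,1): not a bridge — component count unchanged at 2.
New components: {0,1,2,4} {3}
Are 0 and 3 in the same component? no

Answer: no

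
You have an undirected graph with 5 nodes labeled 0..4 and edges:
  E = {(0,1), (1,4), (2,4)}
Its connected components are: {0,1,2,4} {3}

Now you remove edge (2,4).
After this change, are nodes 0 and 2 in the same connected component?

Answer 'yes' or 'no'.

Answer: no

Derivation:
Initial components: {0,1,2,4} {3}
Removing edge (2,4): it was a bridge — component count 2 -> 3.
New components: {0,1,4} {2} {3}
Are 0 and 2 in the same component? no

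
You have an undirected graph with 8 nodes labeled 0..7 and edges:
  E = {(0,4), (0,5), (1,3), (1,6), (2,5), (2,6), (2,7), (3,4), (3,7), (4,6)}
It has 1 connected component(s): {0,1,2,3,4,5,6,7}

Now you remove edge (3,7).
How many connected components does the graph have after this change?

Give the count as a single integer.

Initial component count: 1
Remove (3,7): not a bridge. Count unchanged: 1.
  After removal, components: {0,1,2,3,4,5,6,7}
New component count: 1

Answer: 1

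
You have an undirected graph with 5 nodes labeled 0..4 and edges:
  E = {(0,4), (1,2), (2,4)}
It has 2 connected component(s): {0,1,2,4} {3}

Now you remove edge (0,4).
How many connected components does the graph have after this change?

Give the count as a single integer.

Initial component count: 2
Remove (0,4): it was a bridge. Count increases: 2 -> 3.
  After removal, components: {0} {1,2,4} {3}
New component count: 3

Answer: 3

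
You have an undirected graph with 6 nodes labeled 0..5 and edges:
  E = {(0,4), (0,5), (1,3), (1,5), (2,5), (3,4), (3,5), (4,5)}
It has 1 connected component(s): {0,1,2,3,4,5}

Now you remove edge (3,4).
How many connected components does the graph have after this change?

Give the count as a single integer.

Answer: 1

Derivation:
Initial component count: 1
Remove (3,4): not a bridge. Count unchanged: 1.
  After removal, components: {0,1,2,3,4,5}
New component count: 1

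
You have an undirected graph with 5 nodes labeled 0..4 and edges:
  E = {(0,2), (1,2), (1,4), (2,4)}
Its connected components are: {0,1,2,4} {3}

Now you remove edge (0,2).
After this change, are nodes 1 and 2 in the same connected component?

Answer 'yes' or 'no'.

Initial components: {0,1,2,4} {3}
Removing edge (0,2): it was a bridge — component count 2 -> 3.
New components: {0} {1,2,4} {3}
Are 1 and 2 in the same component? yes

Answer: yes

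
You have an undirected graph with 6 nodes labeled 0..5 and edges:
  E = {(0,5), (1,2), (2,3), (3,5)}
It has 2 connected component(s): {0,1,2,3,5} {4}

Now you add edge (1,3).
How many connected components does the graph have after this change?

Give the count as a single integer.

Initial component count: 2
Add (1,3): endpoints already in same component. Count unchanged: 2.
New component count: 2

Answer: 2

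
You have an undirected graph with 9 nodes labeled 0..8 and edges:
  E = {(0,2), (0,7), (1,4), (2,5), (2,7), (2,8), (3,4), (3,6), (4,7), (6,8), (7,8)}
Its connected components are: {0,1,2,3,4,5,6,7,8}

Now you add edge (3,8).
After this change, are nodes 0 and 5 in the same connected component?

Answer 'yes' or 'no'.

Initial components: {0,1,2,3,4,5,6,7,8}
Adding edge (3,8): both already in same component {0,1,2,3,4,5,6,7,8}. No change.
New components: {0,1,2,3,4,5,6,7,8}
Are 0 and 5 in the same component? yes

Answer: yes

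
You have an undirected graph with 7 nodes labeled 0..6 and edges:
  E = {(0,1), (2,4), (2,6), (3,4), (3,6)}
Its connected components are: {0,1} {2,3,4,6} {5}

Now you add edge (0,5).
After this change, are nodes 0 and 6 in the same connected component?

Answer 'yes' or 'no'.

Initial components: {0,1} {2,3,4,6} {5}
Adding edge (0,5): merges {0,1} and {5}.
New components: {0,1,5} {2,3,4,6}
Are 0 and 6 in the same component? no

Answer: no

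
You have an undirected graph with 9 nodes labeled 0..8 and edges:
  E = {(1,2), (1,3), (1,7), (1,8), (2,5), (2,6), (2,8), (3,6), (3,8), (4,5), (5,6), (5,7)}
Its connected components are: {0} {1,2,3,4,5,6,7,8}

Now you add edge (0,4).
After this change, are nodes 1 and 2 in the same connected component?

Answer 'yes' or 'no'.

Answer: yes

Derivation:
Initial components: {0} {1,2,3,4,5,6,7,8}
Adding edge (0,4): merges {0} and {1,2,3,4,5,6,7,8}.
New components: {0,1,2,3,4,5,6,7,8}
Are 1 and 2 in the same component? yes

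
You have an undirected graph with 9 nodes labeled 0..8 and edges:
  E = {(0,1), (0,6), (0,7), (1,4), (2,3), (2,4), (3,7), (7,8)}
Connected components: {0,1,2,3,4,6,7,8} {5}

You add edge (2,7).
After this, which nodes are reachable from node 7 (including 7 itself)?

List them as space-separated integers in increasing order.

Before: nodes reachable from 7: {0,1,2,3,4,6,7,8}
Adding (2,7): both endpoints already in same component. Reachability from 7 unchanged.
After: nodes reachable from 7: {0,1,2,3,4,6,7,8}

Answer: 0 1 2 3 4 6 7 8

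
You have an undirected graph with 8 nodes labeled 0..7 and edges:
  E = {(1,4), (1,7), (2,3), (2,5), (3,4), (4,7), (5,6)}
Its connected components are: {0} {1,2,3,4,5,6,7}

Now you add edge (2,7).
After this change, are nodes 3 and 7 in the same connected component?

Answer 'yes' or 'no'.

Answer: yes

Derivation:
Initial components: {0} {1,2,3,4,5,6,7}
Adding edge (2,7): both already in same component {1,2,3,4,5,6,7}. No change.
New components: {0} {1,2,3,4,5,6,7}
Are 3 and 7 in the same component? yes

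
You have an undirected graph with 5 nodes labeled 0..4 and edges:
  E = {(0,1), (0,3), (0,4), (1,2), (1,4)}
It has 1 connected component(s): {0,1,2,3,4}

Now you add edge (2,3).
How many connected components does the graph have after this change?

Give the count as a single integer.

Initial component count: 1
Add (2,3): endpoints already in same component. Count unchanged: 1.
New component count: 1

Answer: 1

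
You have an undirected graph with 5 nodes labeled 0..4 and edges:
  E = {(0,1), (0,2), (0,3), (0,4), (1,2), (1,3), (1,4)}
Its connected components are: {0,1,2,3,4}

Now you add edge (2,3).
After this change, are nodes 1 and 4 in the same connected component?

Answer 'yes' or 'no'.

Initial components: {0,1,2,3,4}
Adding edge (2,3): both already in same component {0,1,2,3,4}. No change.
New components: {0,1,2,3,4}
Are 1 and 4 in the same component? yes

Answer: yes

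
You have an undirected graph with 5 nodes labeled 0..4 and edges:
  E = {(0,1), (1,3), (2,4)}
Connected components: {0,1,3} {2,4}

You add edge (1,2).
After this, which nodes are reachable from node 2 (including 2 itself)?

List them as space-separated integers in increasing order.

Before: nodes reachable from 2: {2,4}
Adding (1,2): merges 2's component with another. Reachability grows.
After: nodes reachable from 2: {0,1,2,3,4}

Answer: 0 1 2 3 4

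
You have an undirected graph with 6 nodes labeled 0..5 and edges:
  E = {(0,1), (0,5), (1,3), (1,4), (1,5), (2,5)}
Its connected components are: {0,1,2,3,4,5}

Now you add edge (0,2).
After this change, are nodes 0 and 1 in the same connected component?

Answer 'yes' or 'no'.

Initial components: {0,1,2,3,4,5}
Adding edge (0,2): both already in same component {0,1,2,3,4,5}. No change.
New components: {0,1,2,3,4,5}
Are 0 and 1 in the same component? yes

Answer: yes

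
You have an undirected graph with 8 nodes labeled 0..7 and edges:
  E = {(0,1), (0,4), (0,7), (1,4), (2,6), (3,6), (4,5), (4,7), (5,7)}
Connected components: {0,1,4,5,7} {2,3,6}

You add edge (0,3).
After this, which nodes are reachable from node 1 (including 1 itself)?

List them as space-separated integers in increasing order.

Answer: 0 1 2 3 4 5 6 7

Derivation:
Before: nodes reachable from 1: {0,1,4,5,7}
Adding (0,3): merges 1's component with another. Reachability grows.
After: nodes reachable from 1: {0,1,2,3,4,5,6,7}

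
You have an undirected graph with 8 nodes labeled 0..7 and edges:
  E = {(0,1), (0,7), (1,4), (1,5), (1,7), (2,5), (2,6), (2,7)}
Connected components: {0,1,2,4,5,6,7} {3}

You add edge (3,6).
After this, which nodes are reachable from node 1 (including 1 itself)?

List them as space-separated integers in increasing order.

Answer: 0 1 2 3 4 5 6 7

Derivation:
Before: nodes reachable from 1: {0,1,2,4,5,6,7}
Adding (3,6): merges 1's component with another. Reachability grows.
After: nodes reachable from 1: {0,1,2,3,4,5,6,7}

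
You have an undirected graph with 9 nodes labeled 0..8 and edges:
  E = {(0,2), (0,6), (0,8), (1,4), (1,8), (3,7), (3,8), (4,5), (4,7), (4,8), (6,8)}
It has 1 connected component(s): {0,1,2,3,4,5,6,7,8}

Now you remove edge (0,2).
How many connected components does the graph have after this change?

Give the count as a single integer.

Initial component count: 1
Remove (0,2): it was a bridge. Count increases: 1 -> 2.
  After removal, components: {0,1,3,4,5,6,7,8} {2}
New component count: 2

Answer: 2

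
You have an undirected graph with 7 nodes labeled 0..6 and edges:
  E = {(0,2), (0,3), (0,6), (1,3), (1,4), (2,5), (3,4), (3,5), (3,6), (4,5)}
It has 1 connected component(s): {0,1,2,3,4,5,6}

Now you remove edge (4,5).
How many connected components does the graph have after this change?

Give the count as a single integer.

Initial component count: 1
Remove (4,5): not a bridge. Count unchanged: 1.
  After removal, components: {0,1,2,3,4,5,6}
New component count: 1

Answer: 1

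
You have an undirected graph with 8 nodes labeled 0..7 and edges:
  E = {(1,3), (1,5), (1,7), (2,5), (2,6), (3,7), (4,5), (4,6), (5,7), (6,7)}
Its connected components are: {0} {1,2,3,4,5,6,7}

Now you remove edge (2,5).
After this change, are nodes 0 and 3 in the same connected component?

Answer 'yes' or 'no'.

Initial components: {0} {1,2,3,4,5,6,7}
Removing edge (2,5): not a bridge — component count unchanged at 2.
New components: {0} {1,2,3,4,5,6,7}
Are 0 and 3 in the same component? no

Answer: no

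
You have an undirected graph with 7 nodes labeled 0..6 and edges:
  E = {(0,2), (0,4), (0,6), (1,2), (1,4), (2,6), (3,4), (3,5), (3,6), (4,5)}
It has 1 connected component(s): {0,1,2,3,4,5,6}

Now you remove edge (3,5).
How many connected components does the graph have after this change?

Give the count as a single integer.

Initial component count: 1
Remove (3,5): not a bridge. Count unchanged: 1.
  After removal, components: {0,1,2,3,4,5,6}
New component count: 1

Answer: 1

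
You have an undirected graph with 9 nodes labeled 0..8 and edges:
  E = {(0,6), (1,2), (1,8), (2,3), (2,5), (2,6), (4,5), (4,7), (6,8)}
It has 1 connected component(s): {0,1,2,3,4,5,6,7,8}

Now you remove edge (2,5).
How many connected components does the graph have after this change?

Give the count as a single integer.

Answer: 2

Derivation:
Initial component count: 1
Remove (2,5): it was a bridge. Count increases: 1 -> 2.
  After removal, components: {0,1,2,3,6,8} {4,5,7}
New component count: 2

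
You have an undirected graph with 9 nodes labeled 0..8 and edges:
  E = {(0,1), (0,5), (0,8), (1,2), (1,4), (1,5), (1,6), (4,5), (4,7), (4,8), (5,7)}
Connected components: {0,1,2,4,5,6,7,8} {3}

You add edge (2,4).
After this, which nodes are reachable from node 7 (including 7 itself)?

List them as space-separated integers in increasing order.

Answer: 0 1 2 4 5 6 7 8

Derivation:
Before: nodes reachable from 7: {0,1,2,4,5,6,7,8}
Adding (2,4): both endpoints already in same component. Reachability from 7 unchanged.
After: nodes reachable from 7: {0,1,2,4,5,6,7,8}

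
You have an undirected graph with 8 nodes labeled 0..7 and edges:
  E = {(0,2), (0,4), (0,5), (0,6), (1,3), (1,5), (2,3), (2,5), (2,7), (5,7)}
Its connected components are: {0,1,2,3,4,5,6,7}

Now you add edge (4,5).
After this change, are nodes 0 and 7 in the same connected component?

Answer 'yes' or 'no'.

Answer: yes

Derivation:
Initial components: {0,1,2,3,4,5,6,7}
Adding edge (4,5): both already in same component {0,1,2,3,4,5,6,7}. No change.
New components: {0,1,2,3,4,5,6,7}
Are 0 and 7 in the same component? yes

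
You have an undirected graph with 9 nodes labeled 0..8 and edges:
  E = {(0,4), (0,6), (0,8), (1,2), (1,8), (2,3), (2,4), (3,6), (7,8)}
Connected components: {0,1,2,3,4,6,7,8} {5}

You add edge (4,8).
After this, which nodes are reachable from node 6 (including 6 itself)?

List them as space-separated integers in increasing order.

Answer: 0 1 2 3 4 6 7 8

Derivation:
Before: nodes reachable from 6: {0,1,2,3,4,6,7,8}
Adding (4,8): both endpoints already in same component. Reachability from 6 unchanged.
After: nodes reachable from 6: {0,1,2,3,4,6,7,8}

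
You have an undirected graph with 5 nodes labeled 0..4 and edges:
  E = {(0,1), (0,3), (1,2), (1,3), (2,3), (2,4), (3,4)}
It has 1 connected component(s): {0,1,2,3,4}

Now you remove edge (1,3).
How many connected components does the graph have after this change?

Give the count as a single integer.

Initial component count: 1
Remove (1,3): not a bridge. Count unchanged: 1.
  After removal, components: {0,1,2,3,4}
New component count: 1

Answer: 1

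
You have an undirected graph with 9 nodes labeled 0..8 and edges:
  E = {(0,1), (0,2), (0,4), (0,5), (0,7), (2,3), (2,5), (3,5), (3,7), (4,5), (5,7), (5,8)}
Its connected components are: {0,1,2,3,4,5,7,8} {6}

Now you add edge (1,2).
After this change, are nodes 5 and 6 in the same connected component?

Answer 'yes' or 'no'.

Initial components: {0,1,2,3,4,5,7,8} {6}
Adding edge (1,2): both already in same component {0,1,2,3,4,5,7,8}. No change.
New components: {0,1,2,3,4,5,7,8} {6}
Are 5 and 6 in the same component? no

Answer: no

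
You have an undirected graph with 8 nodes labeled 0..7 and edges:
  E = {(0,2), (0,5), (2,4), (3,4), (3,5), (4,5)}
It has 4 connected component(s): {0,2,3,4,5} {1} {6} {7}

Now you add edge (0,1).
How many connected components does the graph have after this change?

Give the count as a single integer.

Answer: 3

Derivation:
Initial component count: 4
Add (0,1): merges two components. Count decreases: 4 -> 3.
New component count: 3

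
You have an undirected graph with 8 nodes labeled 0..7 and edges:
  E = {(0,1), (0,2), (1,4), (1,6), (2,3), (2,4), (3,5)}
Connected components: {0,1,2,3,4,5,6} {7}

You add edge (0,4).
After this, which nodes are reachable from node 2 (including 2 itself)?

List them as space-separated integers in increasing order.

Answer: 0 1 2 3 4 5 6

Derivation:
Before: nodes reachable from 2: {0,1,2,3,4,5,6}
Adding (0,4): both endpoints already in same component. Reachability from 2 unchanged.
After: nodes reachable from 2: {0,1,2,3,4,5,6}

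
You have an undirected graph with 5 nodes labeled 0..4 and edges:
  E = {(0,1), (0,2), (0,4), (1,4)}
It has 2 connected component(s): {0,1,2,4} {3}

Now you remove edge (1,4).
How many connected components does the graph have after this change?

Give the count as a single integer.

Initial component count: 2
Remove (1,4): not a bridge. Count unchanged: 2.
  After removal, components: {0,1,2,4} {3}
New component count: 2

Answer: 2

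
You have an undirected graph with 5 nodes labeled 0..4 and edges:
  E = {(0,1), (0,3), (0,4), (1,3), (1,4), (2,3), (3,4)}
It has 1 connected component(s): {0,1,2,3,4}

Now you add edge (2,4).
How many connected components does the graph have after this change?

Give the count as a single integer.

Answer: 1

Derivation:
Initial component count: 1
Add (2,4): endpoints already in same component. Count unchanged: 1.
New component count: 1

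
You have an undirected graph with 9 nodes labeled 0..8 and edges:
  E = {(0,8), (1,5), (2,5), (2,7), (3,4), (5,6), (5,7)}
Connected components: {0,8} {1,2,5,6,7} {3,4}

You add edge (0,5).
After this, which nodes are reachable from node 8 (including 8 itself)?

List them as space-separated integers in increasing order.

Answer: 0 1 2 5 6 7 8

Derivation:
Before: nodes reachable from 8: {0,8}
Adding (0,5): merges 8's component with another. Reachability grows.
After: nodes reachable from 8: {0,1,2,5,6,7,8}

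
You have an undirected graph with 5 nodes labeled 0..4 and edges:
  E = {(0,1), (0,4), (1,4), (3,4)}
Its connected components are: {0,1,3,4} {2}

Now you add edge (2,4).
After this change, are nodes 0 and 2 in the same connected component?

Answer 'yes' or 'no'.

Answer: yes

Derivation:
Initial components: {0,1,3,4} {2}
Adding edge (2,4): merges {2} and {0,1,3,4}.
New components: {0,1,2,3,4}
Are 0 and 2 in the same component? yes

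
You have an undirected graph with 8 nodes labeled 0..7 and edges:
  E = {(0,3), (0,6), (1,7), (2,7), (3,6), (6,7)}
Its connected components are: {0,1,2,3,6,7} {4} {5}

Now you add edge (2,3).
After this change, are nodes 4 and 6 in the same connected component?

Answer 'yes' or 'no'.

Initial components: {0,1,2,3,6,7} {4} {5}
Adding edge (2,3): both already in same component {0,1,2,3,6,7}. No change.
New components: {0,1,2,3,6,7} {4} {5}
Are 4 and 6 in the same component? no

Answer: no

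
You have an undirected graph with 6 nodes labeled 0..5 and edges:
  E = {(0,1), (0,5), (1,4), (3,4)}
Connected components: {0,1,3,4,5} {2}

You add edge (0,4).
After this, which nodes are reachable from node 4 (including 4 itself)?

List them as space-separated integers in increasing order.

Before: nodes reachable from 4: {0,1,3,4,5}
Adding (0,4): both endpoints already in same component. Reachability from 4 unchanged.
After: nodes reachable from 4: {0,1,3,4,5}

Answer: 0 1 3 4 5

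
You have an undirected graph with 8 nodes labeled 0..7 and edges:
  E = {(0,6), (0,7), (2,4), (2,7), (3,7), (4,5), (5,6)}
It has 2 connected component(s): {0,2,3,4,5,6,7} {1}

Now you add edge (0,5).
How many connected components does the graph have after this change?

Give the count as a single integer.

Initial component count: 2
Add (0,5): endpoints already in same component. Count unchanged: 2.
New component count: 2

Answer: 2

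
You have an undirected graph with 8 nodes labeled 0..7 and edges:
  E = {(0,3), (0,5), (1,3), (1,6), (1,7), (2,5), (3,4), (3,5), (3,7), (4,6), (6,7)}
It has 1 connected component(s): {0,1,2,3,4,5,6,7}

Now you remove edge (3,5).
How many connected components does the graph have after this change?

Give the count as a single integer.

Initial component count: 1
Remove (3,5): not a bridge. Count unchanged: 1.
  After removal, components: {0,1,2,3,4,5,6,7}
New component count: 1

Answer: 1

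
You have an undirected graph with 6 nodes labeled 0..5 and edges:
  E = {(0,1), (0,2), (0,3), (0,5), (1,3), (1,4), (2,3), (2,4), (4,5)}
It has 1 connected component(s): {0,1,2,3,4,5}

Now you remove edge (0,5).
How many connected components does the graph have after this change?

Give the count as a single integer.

Answer: 1

Derivation:
Initial component count: 1
Remove (0,5): not a bridge. Count unchanged: 1.
  After removal, components: {0,1,2,3,4,5}
New component count: 1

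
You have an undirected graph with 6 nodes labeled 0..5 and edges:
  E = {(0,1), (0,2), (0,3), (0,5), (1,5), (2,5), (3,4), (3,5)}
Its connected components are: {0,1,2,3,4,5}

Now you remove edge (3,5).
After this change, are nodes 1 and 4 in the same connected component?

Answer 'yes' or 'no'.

Answer: yes

Derivation:
Initial components: {0,1,2,3,4,5}
Removing edge (3,5): not a bridge — component count unchanged at 1.
New components: {0,1,2,3,4,5}
Are 1 and 4 in the same component? yes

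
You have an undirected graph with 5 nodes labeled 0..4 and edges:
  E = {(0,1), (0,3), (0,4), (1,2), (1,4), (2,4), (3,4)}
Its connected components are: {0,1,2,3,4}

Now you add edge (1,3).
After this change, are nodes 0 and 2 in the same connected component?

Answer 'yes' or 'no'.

Answer: yes

Derivation:
Initial components: {0,1,2,3,4}
Adding edge (1,3): both already in same component {0,1,2,3,4}. No change.
New components: {0,1,2,3,4}
Are 0 and 2 in the same component? yes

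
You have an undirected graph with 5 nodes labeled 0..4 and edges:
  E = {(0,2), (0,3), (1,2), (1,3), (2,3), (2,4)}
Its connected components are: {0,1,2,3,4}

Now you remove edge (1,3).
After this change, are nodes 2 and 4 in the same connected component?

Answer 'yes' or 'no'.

Answer: yes

Derivation:
Initial components: {0,1,2,3,4}
Removing edge (1,3): not a bridge — component count unchanged at 1.
New components: {0,1,2,3,4}
Are 2 and 4 in the same component? yes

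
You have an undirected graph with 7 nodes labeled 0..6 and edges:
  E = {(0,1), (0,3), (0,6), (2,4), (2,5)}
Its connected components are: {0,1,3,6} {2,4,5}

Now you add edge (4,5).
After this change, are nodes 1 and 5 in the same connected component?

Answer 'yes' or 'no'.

Answer: no

Derivation:
Initial components: {0,1,3,6} {2,4,5}
Adding edge (4,5): both already in same component {2,4,5}. No change.
New components: {0,1,3,6} {2,4,5}
Are 1 and 5 in the same component? no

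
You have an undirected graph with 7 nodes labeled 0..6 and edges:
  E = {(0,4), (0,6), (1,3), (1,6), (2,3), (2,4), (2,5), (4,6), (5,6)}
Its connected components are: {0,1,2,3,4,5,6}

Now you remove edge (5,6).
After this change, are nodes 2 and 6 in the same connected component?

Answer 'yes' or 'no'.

Answer: yes

Derivation:
Initial components: {0,1,2,3,4,5,6}
Removing edge (5,6): not a bridge — component count unchanged at 1.
New components: {0,1,2,3,4,5,6}
Are 2 and 6 in the same component? yes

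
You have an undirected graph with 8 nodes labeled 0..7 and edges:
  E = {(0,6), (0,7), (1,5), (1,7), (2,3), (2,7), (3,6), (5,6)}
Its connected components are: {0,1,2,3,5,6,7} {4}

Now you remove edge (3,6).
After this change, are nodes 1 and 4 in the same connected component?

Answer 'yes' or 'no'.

Answer: no

Derivation:
Initial components: {0,1,2,3,5,6,7} {4}
Removing edge (3,6): not a bridge — component count unchanged at 2.
New components: {0,1,2,3,5,6,7} {4}
Are 1 and 4 in the same component? no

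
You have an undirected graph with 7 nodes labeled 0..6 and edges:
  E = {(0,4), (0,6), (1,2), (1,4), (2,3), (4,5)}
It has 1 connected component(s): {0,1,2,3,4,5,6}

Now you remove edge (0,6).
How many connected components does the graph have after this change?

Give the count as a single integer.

Initial component count: 1
Remove (0,6): it was a bridge. Count increases: 1 -> 2.
  After removal, components: {0,1,2,3,4,5} {6}
New component count: 2

Answer: 2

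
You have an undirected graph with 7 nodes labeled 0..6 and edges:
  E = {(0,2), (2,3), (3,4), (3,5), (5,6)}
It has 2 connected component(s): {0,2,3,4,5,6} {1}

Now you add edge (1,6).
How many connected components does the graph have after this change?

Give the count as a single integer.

Answer: 1

Derivation:
Initial component count: 2
Add (1,6): merges two components. Count decreases: 2 -> 1.
New component count: 1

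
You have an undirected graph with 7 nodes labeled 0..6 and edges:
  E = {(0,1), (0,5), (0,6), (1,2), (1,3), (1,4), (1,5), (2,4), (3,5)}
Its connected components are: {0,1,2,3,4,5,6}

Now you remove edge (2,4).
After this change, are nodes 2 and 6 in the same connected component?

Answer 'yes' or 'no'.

Initial components: {0,1,2,3,4,5,6}
Removing edge (2,4): not a bridge — component count unchanged at 1.
New components: {0,1,2,3,4,5,6}
Are 2 and 6 in the same component? yes

Answer: yes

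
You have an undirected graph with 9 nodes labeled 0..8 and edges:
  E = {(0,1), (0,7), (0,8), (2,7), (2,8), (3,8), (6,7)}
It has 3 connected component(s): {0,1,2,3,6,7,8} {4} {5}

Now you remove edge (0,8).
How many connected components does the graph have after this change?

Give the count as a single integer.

Initial component count: 3
Remove (0,8): not a bridge. Count unchanged: 3.
  After removal, components: {0,1,2,3,6,7,8} {4} {5}
New component count: 3

Answer: 3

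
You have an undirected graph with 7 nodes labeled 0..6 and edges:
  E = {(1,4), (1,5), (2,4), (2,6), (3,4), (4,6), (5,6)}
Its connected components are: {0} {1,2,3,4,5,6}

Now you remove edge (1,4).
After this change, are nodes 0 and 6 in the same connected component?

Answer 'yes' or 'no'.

Answer: no

Derivation:
Initial components: {0} {1,2,3,4,5,6}
Removing edge (1,4): not a bridge — component count unchanged at 2.
New components: {0} {1,2,3,4,5,6}
Are 0 and 6 in the same component? no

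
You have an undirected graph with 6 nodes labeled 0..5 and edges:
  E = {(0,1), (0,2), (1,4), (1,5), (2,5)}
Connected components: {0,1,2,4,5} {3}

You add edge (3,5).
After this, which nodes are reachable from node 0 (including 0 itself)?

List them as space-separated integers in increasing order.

Before: nodes reachable from 0: {0,1,2,4,5}
Adding (3,5): merges 0's component with another. Reachability grows.
After: nodes reachable from 0: {0,1,2,3,4,5}

Answer: 0 1 2 3 4 5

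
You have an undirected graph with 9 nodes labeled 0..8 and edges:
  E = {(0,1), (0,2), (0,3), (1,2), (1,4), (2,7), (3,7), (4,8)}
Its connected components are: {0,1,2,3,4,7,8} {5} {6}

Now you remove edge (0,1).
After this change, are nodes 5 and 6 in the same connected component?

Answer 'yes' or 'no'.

Initial components: {0,1,2,3,4,7,8} {5} {6}
Removing edge (0,1): not a bridge — component count unchanged at 3.
New components: {0,1,2,3,4,7,8} {5} {6}
Are 5 and 6 in the same component? no

Answer: no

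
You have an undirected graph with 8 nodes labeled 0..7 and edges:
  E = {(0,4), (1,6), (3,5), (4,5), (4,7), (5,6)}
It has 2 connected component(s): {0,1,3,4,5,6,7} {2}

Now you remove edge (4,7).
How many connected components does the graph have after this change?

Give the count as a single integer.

Initial component count: 2
Remove (4,7): it was a bridge. Count increases: 2 -> 3.
  After removal, components: {0,1,3,4,5,6} {2} {7}
New component count: 3

Answer: 3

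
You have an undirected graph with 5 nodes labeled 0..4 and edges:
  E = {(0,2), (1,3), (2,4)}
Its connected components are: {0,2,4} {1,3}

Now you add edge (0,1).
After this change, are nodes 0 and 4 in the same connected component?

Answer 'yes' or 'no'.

Initial components: {0,2,4} {1,3}
Adding edge (0,1): merges {0,2,4} and {1,3}.
New components: {0,1,2,3,4}
Are 0 and 4 in the same component? yes

Answer: yes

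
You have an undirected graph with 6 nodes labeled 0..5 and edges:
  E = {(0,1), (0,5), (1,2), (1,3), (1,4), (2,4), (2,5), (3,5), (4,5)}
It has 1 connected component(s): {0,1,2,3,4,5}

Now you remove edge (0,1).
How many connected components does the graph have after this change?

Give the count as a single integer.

Initial component count: 1
Remove (0,1): not a bridge. Count unchanged: 1.
  After removal, components: {0,1,2,3,4,5}
New component count: 1

Answer: 1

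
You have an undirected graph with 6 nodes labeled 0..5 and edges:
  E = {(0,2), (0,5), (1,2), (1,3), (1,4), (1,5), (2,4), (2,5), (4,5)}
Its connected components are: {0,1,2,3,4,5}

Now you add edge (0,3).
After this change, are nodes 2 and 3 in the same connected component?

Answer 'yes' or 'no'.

Initial components: {0,1,2,3,4,5}
Adding edge (0,3): both already in same component {0,1,2,3,4,5}. No change.
New components: {0,1,2,3,4,5}
Are 2 and 3 in the same component? yes

Answer: yes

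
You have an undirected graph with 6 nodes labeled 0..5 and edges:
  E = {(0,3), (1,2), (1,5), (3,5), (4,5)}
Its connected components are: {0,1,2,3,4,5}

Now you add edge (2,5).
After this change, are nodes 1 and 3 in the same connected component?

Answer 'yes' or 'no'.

Initial components: {0,1,2,3,4,5}
Adding edge (2,5): both already in same component {0,1,2,3,4,5}. No change.
New components: {0,1,2,3,4,5}
Are 1 and 3 in the same component? yes

Answer: yes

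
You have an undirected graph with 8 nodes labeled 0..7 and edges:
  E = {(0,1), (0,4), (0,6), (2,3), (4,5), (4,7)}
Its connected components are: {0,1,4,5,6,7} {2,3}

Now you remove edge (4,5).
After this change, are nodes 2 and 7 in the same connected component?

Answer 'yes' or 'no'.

Answer: no

Derivation:
Initial components: {0,1,4,5,6,7} {2,3}
Removing edge (4,5): it was a bridge — component count 2 -> 3.
New components: {0,1,4,6,7} {2,3} {5}
Are 2 and 7 in the same component? no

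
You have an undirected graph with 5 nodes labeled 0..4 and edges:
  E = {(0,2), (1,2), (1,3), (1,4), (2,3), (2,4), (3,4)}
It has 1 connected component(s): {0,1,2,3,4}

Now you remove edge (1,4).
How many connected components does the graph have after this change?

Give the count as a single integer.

Initial component count: 1
Remove (1,4): not a bridge. Count unchanged: 1.
  After removal, components: {0,1,2,3,4}
New component count: 1

Answer: 1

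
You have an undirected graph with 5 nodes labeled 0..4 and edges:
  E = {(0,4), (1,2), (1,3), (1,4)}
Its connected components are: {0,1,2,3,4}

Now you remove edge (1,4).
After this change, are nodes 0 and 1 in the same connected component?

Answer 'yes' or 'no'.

Answer: no

Derivation:
Initial components: {0,1,2,3,4}
Removing edge (1,4): it was a bridge — component count 1 -> 2.
New components: {0,4} {1,2,3}
Are 0 and 1 in the same component? no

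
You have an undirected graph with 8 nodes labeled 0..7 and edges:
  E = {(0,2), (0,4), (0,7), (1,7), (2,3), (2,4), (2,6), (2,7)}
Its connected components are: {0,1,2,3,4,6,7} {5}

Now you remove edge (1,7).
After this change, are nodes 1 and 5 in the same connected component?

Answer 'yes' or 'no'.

Initial components: {0,1,2,3,4,6,7} {5}
Removing edge (1,7): it was a bridge — component count 2 -> 3.
New components: {0,2,3,4,6,7} {1} {5}
Are 1 and 5 in the same component? no

Answer: no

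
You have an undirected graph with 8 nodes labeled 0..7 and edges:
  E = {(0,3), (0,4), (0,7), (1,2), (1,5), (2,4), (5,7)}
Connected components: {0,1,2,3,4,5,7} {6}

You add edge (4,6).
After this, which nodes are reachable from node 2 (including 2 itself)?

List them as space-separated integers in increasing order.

Answer: 0 1 2 3 4 5 6 7

Derivation:
Before: nodes reachable from 2: {0,1,2,3,4,5,7}
Adding (4,6): merges 2's component with another. Reachability grows.
After: nodes reachable from 2: {0,1,2,3,4,5,6,7}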